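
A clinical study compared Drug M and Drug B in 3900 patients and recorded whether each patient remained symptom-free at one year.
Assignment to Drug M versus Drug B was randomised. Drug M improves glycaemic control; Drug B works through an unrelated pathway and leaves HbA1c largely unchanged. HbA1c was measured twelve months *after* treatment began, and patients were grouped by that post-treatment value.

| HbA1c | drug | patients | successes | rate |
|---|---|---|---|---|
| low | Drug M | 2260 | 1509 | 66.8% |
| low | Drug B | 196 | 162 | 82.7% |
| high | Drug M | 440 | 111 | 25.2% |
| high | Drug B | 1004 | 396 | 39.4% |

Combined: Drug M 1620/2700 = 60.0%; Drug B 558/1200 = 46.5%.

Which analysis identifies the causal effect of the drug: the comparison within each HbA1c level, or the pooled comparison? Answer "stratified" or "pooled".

The stratified and pooled comparisons disagree (Drug B wins within each HbA1c; Drug M wins overall), so the answer turns on the causal role of HbA1c.
Stratifying would compare drugs among patients the drugs themselves sorted into HbA1c groups — a form of selection on an intermediate. The unconditioned pooled rates give the total causal effect.
Pooled: Drug M 60.0% vs Drug B 46.5%; Drug M is higher overall.

pooled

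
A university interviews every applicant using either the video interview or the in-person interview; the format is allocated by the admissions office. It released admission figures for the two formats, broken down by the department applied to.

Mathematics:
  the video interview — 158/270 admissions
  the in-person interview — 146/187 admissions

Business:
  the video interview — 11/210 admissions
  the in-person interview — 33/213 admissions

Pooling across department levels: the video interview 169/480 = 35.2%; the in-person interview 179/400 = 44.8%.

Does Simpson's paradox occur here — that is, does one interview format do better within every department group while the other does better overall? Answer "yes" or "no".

Within each department level (Mathematics 58.5% vs 78.1%; Business 5.2% vs 15.5%), the in-person interview has the higher rate every time. Pooled: 35.2% vs 44.8% — the in-person interview has the higher rate overall. They agree.

no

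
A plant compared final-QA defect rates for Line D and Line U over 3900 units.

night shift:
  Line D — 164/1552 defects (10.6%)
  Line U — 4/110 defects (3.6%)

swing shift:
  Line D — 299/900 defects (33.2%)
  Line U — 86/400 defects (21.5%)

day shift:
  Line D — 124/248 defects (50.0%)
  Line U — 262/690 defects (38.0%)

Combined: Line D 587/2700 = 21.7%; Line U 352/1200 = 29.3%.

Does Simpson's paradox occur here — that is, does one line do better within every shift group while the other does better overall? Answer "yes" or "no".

Within each shift level (night shift 10.6% vs 3.6%; swing shift 33.2% vs 21.5%; day shift 50.0% vs 38.0%), Line U has the lower rate every time. Pooled: 21.7% vs 29.3% — Line D has the lower rate overall. The two comparisons disagree.

yes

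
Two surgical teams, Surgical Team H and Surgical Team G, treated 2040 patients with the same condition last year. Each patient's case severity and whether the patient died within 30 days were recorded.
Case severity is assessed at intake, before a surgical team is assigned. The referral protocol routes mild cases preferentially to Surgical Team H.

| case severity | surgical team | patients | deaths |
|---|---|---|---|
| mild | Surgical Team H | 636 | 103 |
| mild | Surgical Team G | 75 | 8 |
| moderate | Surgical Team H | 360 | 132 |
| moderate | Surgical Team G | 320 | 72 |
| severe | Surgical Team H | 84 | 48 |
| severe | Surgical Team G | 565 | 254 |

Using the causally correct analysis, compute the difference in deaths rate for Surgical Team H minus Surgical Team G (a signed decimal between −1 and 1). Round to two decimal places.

Within every case severity level Surgical Team G has the lower rate, yet pooled Surgical Team H does — Simpson's reversal.
Nothing the surgical team does changes case severity; the imbalance is an allocation artefact. With case severity also predicting the outcome, the pooled figure is confounded, and the within-stratum comparison is the causal one.
Adjusting over the population distribution of case severity: 0.349·(0.162−0.107) + 0.333·(0.367−0.225) + 0.318·(0.571−0.450) = +0.105.

+0.11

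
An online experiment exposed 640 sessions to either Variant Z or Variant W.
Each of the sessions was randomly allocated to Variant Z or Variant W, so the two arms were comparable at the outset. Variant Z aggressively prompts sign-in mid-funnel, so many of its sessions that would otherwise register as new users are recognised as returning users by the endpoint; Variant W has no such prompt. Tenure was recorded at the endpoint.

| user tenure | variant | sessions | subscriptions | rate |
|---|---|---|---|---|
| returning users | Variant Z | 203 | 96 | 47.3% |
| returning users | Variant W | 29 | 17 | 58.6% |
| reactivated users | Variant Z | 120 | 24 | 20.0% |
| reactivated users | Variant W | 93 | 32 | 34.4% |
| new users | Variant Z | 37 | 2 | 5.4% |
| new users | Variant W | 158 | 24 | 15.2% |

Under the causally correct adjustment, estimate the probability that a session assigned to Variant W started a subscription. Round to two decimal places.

0.26

User tenure lies on the pathway variant → user tenure → outcome, so adjusting for it blocks the indirect effect. For the total causal effect of variant, use the unadjusted pooled rates.
So P(outcome | do(Variant W)) is just the pooled rate for Variant W: 73/280 = 0.261.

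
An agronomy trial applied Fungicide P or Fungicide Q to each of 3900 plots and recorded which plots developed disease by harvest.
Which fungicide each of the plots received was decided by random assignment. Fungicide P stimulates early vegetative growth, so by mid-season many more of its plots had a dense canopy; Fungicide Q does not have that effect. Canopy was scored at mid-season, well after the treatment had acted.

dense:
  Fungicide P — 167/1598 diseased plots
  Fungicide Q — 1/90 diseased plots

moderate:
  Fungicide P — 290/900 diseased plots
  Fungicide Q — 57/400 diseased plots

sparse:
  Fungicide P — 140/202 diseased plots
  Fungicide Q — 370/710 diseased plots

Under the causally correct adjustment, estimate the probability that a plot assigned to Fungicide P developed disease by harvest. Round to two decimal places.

The stratified and pooled comparisons disagree (Fungicide Q wins within each mid-season canopy; Fungicide P wins overall), so the answer turns on the causal role of mid-season canopy.
The distribution of mid-season canopy is itself part of what the fungicide does — it is an intermediate outcome. Holding it fixed would remove that part of the effect; the total effect is the pooled difference.
So P(outcome | do(Fungicide P)) is just the pooled rate for Fungicide P: 597/2700 = 0.221.

0.22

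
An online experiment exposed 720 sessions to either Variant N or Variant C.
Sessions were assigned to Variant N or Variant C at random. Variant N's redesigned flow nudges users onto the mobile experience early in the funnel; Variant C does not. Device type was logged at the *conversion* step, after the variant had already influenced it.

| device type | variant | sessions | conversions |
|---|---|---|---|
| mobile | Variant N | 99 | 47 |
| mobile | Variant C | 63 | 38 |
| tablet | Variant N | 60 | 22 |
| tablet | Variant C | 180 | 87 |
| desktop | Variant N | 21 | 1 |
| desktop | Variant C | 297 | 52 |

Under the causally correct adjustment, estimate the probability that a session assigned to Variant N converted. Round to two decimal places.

The distribution of device type is itself part of what the variant does — it is an intermediate outcome. Holding it fixed would remove that part of the effect; the total effect is the pooled difference.
So P(outcome | do(Variant N)) is just the pooled rate for Variant N: 70/180 = 0.389.

0.39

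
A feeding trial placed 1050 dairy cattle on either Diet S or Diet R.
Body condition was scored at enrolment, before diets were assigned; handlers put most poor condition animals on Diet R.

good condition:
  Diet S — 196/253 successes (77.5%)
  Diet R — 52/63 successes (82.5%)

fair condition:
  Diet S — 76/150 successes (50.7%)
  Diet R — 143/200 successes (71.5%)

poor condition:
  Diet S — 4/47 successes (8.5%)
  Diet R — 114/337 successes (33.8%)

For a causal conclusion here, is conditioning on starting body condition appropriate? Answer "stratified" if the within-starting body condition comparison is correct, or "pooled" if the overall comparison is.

Nothing the diet does changes starting body condition; the imbalance is an allocation artefact. With starting body condition also predicting the outcome, the pooled figure is confounded, and the within-stratum comparison is the causal one.
Within each level — good condition: 77.5% vs 82.5%; fair condition: 50.7% vs 71.5%; poor condition: 8.5% vs 33.8% — Diet R is higher every time.

stratified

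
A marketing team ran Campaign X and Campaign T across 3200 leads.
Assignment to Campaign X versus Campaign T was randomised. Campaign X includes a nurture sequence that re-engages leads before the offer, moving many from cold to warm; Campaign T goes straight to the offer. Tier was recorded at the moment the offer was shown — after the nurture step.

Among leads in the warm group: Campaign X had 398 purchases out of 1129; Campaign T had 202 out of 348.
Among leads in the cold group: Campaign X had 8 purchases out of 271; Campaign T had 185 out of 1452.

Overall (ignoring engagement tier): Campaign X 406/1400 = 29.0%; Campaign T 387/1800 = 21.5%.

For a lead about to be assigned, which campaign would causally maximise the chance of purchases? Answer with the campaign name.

Campaign T is higher inside every engagement tier stratum but Campaign X is higher in aggregate. Whether to stratify depends on how engagement tier relates to the campaign.
The distribution of engagement tier is itself part of what the campaign does — it is an intermediate outcome. Holding it fixed would remove that part of the effect; the total effect is the pooled difference.
Pooled: Campaign X 29.0% vs Campaign T 21.5%; Campaign X is higher overall.

Campaign X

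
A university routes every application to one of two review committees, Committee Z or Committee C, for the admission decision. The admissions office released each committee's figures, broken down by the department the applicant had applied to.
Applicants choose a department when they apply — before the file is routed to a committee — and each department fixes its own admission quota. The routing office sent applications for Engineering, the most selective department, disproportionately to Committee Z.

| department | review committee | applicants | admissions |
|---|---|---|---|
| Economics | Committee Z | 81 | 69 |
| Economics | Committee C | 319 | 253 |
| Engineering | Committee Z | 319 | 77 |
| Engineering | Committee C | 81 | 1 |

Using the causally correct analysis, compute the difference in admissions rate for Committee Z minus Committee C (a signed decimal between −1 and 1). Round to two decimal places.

Committee Z is higher inside every department stratum but Committee C is higher in aggregate. Whether to stratify depends on how department relates to the review committee.
Department satisfies the back-door criterion: it is not a descendant of the review committee, and it blocks the spurious path from review committee to outcome. Adjusting for it (i.e., using the within-department rates) gives the causal effect.
Adjusting over the population distribution of department: 0.500·(0.852−0.793) + 0.500·(0.241−0.012) = +0.144.

+0.14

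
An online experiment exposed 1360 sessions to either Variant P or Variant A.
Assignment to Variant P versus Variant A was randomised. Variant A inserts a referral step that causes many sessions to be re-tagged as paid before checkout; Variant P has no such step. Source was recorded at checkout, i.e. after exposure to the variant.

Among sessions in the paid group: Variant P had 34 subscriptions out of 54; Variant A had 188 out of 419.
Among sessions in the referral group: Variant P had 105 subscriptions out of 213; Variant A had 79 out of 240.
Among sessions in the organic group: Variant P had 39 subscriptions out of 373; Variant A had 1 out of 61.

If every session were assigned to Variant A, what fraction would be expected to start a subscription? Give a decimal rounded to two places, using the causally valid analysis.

The traffic source-specific comparison favours Variant P throughout, but the pooled figures favour Variant A. The question is whether to condition on traffic source.
Traffic source lies on the pathway variant → traffic source → outcome, so adjusting for it blocks the indirect effect. For the total causal effect of variant, use the unadjusted pooled rates.
So P(outcome | do(Variant A)) is just the pooled rate for Variant A: 268/720 = 0.372.

0.37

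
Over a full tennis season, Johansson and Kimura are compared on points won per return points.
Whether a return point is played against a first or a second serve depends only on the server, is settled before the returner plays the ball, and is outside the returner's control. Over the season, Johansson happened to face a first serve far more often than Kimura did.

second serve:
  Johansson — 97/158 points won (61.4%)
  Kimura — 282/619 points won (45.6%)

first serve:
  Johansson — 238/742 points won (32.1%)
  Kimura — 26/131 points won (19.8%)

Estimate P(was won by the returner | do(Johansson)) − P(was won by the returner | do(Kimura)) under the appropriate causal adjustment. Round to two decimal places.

+0.14

Serve type is set before the player has any effect — it is not caused by the player — and it independently drives the outcome. That makes it a confounder, so the causal comparison is within serve type levels.
Adjusting over the population distribution of serve type: 0.471·(0.614−0.456) + 0.529·(0.321−0.198) = +0.139.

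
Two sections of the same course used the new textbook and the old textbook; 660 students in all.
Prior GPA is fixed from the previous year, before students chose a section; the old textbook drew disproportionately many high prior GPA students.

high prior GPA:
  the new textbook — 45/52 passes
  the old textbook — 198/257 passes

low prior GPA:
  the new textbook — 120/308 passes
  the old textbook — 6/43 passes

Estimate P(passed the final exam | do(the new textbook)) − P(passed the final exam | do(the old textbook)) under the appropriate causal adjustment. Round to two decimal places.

+0.18

Within every prior GPA band level the new textbook has the higher rate, yet pooled the old textbook does — Simpson's reversal.
Prior GPA band differs across teaching methods for reasons unrelated to any effect of the teaching method itself, and it separately predicts the outcome — a classic confounder. We must compare within prior GPA band levels.
Adjusting over the population distribution of prior GPA band: 0.468·(0.865−0.770) + 0.532·(0.390−0.140) = +0.177.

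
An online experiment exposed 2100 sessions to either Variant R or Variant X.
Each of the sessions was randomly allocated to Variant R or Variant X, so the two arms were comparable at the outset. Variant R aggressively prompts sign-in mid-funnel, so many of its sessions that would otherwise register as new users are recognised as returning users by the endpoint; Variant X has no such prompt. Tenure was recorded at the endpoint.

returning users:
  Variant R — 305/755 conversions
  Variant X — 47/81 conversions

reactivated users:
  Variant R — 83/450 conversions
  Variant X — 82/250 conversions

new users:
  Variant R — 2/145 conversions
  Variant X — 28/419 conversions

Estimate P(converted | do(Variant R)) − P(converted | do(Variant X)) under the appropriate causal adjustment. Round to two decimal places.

Within every user tenure level Variant X has the higher rate, yet pooled Variant R does — Simpson's reversal.
User tenure here is a post-treatment variable shaped by the variant; conditioning on it would introduce bias rather than remove it. The overall comparison is the causal one.
The causal difference is the pooled difference: 0.289 − 0.209 = +0.080.

+0.08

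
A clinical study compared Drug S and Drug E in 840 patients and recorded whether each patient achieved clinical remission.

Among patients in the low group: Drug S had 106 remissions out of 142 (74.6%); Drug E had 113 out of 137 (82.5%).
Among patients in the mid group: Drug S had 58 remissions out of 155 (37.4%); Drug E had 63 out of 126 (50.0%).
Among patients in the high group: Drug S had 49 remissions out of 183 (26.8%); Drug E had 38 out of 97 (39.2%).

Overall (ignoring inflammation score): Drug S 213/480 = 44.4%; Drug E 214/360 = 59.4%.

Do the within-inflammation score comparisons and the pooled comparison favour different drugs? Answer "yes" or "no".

Within each inflammation score level (low 74.6% vs 82.5%; mid 37.4% vs 50.0%; high 26.8% vs 39.2%), Drug E has the higher rate every time. Pooled: 44.4% vs 59.4% — Drug E has the higher rate overall. They agree.

no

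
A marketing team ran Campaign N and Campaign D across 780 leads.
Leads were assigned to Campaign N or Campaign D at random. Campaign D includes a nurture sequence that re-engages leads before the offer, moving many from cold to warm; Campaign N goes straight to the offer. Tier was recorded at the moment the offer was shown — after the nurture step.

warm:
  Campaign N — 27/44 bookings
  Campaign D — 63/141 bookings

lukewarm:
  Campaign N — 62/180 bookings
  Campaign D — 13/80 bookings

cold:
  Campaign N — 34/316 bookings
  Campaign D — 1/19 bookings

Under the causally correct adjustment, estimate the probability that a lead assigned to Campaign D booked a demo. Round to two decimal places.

0.32

Engagement tier here is a post-treatment variable shaped by the campaign; conditioning on it would introduce bias rather than remove it. The overall comparison is the causal one.
So P(outcome | do(Campaign D)) is just the pooled rate for Campaign D: 77/240 = 0.321.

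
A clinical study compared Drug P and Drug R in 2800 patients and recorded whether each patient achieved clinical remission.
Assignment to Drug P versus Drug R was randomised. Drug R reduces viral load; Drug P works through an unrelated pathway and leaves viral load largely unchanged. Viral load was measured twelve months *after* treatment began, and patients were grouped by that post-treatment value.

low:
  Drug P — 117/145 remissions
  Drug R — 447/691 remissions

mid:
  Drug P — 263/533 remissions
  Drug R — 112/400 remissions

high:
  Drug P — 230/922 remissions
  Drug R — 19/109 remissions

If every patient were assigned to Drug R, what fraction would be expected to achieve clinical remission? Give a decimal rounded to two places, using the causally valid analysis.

Viral load is downstream of the drug. One should not condition on a consequence of treatment, so the overall rates are the right comparison.
So P(outcome | do(Drug R)) is just the pooled rate for Drug R: 578/1200 = 0.482.

0.48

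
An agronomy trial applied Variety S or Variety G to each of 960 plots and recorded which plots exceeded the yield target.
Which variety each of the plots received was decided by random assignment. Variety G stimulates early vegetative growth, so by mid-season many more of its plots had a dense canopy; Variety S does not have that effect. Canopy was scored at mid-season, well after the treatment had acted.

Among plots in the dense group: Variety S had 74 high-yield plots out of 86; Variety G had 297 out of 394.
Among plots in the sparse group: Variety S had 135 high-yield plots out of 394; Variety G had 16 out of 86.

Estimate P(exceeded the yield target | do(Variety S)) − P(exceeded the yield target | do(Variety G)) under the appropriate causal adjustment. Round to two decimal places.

-0.22

Mid-season canopy lies on the pathway variety → mid-season canopy → outcome, so adjusting for it blocks the indirect effect. For the total causal effect of variety, use the unadjusted pooled rates.
The causal difference is the pooled difference: 0.435 − 0.652 = -0.217.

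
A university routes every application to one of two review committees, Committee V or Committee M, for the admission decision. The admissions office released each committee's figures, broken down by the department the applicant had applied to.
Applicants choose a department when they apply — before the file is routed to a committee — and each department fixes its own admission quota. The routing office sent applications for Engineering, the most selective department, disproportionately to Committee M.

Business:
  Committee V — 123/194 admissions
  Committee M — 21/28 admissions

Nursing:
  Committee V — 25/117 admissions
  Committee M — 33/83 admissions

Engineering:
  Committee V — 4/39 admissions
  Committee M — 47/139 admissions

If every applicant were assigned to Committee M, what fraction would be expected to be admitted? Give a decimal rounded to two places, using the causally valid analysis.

The stratified and pooled comparisons disagree (Committee M wins within each department; Committee V wins overall), so the answer turns on the causal role of department.
The imbalance in department arose from how applicants were allocated, not from anything the review committee did; and department independently affects the outcome. The pooled gap is confounded — condition on department.
Standardising Committee M to the population department mix: 0.370·21/28 + 0.333·33/83 + 0.297·47/139 = 0.510.

0.51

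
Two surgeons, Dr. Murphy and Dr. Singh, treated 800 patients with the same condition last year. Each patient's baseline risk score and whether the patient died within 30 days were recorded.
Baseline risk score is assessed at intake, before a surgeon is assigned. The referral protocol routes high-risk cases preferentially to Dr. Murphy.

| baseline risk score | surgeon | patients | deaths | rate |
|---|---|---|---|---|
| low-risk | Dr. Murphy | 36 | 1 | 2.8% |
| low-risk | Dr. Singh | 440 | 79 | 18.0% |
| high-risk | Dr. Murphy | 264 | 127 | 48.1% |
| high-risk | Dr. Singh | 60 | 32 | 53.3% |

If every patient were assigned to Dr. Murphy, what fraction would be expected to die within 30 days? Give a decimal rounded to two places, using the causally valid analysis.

Baseline risk score satisfies the back-door criterion: it is not a descendant of the surgeon, and it blocks the spurious path from surgeon to outcome. Adjusting for it (i.e., using the within-baseline risk score rates) gives the causal effect.
Standardising Dr. Murphy to the population baseline risk score mix: 0.595·1/36 + 0.405·127/264 = 0.211.

0.21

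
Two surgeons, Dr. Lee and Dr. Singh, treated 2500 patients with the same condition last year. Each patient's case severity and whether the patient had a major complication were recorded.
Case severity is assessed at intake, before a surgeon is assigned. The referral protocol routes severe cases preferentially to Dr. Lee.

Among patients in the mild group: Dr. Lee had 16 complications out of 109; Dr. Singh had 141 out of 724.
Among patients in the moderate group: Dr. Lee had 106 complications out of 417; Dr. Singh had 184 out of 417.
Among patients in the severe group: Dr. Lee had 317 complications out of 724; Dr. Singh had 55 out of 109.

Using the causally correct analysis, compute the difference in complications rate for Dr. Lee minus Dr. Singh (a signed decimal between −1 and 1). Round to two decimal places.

Case severity is set before the surgeon has any effect — it is not caused by the surgeon — and it independently drives the outcome. That makes it a confounder, so the causal comparison is within case severity levels.
Adjusting over the population distribution of case severity: 0.333·(0.147−0.195) + 0.334·(0.254−0.441) + 0.333·(0.438−0.505) = -0.101.

-0.10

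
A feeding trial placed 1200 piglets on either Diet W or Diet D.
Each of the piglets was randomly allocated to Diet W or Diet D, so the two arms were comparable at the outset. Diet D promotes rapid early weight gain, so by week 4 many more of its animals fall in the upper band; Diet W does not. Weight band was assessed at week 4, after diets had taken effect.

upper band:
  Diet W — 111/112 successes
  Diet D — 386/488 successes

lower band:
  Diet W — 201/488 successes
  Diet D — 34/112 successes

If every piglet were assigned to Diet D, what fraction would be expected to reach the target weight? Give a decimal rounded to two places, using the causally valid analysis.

Because the diet influences week-4 weight band, week-4 weight band is a post-treatment mediator, not a confounder. Stratifying on it would bias the estimate; the causal effect is the crude pooled difference.
So P(outcome | do(Diet D)) is just the pooled rate for Diet D: 420/600 = 0.700.

0.70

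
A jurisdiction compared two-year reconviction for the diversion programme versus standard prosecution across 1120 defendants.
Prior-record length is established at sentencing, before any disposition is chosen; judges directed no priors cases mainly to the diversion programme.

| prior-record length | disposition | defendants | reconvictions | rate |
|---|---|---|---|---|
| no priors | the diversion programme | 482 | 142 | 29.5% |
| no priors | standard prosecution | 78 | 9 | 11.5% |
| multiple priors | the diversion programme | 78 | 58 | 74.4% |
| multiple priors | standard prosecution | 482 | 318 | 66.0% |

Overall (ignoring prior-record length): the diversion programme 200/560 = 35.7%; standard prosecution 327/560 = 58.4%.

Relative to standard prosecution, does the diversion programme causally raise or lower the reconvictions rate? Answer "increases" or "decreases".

increases

The stratified and pooled comparisons disagree (standard prosecution wins within each prior-record length; the diversion programme wins overall), so the answer turns on the causal role of prior-record length.
Prior-record length is set before the disposition has any effect — it is not caused by the disposition — and it independently drives the outcome. That makes it a confounder, so the causal comparison is within prior-record length levels.
Within each level — no priors: 29.5% vs 11.5%; multiple priors: 74.4% vs 66.0% — standard prosecution is lower every time.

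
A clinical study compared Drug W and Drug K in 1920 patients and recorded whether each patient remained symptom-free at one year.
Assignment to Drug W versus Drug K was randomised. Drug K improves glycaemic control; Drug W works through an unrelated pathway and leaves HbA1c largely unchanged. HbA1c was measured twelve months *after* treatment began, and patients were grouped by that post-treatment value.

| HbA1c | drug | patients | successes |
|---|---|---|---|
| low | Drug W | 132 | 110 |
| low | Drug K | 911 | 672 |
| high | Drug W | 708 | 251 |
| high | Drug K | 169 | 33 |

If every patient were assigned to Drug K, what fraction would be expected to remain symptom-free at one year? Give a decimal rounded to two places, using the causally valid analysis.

Within every HbA1c level Drug W has the higher rate, yet pooled Drug K does — Simpson's reversal.
HbA1c lies on the pathway drug → HbA1c → outcome, so adjusting for it blocks the indirect effect. For the total causal effect of drug, use the unadjusted pooled rates.
So P(outcome | do(Drug K)) is just the pooled rate for Drug K: 705/1080 = 0.653.

0.65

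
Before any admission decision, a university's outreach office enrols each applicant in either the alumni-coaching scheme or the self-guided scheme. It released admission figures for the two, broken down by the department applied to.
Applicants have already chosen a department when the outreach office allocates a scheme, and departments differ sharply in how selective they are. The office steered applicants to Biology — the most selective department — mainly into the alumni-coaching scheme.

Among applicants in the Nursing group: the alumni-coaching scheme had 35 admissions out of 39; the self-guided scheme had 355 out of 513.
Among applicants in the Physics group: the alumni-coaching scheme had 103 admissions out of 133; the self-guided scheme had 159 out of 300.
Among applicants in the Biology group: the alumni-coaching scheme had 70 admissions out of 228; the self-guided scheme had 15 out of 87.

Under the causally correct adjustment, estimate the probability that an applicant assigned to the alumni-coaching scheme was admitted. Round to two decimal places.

0.71

Nothing the outreach scheme does changes department; the imbalance is an allocation artefact. With department also predicting the outcome, the pooled figure is confounded, and the within-stratum comparison is the causal one.
Standardising the alumni-coaching scheme to the population department mix: 0.425·35/39 + 0.333·103/133 + 0.242·70/228 = 0.713.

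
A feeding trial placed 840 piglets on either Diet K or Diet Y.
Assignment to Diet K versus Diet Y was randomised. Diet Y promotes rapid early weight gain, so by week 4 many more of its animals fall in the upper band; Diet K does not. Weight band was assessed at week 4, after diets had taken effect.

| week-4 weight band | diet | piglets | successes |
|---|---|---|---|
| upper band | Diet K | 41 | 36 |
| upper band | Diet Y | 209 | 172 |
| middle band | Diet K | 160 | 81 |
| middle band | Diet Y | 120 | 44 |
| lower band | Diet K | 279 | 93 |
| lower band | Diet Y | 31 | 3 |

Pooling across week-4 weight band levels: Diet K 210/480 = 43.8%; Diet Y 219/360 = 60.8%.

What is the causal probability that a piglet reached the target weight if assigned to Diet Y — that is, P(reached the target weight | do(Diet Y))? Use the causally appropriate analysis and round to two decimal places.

0.61

The stratified and pooled comparisons disagree (Diet K wins within each week-4 weight band; Diet Y wins overall), so the answer turns on the causal role of week-4 weight band.
Because the diet influences week-4 weight band, week-4 weight band is a post-treatment mediator, not a confounder. Stratifying on it would bias the estimate; the causal effect is the crude pooled difference.
So P(outcome | do(Diet Y)) is just the pooled rate for Diet Y: 219/360 = 0.608.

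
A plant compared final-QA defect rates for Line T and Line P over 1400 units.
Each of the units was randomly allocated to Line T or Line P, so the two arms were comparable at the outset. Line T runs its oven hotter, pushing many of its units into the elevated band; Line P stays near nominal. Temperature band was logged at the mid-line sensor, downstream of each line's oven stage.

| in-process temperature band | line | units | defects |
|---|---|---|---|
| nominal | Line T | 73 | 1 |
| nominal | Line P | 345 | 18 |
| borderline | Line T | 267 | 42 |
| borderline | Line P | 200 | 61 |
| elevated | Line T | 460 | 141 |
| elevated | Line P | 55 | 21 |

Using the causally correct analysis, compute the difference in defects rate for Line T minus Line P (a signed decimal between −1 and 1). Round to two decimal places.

In-process temperature band is recorded after the line and is itself shifted by it — it sits on the causal path from line to outcome. Conditioning on a mediator would strip out part of the effect we want; the pooled comparison gives the total causal effect.
The causal difference is the pooled difference: 0.230 − 0.167 = +0.063.

+0.06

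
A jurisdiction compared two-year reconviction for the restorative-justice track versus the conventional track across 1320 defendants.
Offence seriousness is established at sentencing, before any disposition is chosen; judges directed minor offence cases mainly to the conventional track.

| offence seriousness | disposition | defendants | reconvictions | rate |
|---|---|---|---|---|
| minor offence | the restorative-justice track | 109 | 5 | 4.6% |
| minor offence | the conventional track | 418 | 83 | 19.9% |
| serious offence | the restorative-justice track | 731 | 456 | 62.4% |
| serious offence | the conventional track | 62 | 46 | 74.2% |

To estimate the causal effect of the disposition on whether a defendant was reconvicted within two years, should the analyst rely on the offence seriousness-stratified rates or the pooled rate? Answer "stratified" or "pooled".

Since offence seriousness is a pre-existing factor (not a product of the disposition) and it affects the outcome on its own, it is a confounder. The stratified rates, not the pooled rate, identify the causal effect.
Within each level — minor offence: 4.6% vs 19.9%; serious offence: 62.4% vs 74.2% — the restorative-justice track is lower every time.

stratified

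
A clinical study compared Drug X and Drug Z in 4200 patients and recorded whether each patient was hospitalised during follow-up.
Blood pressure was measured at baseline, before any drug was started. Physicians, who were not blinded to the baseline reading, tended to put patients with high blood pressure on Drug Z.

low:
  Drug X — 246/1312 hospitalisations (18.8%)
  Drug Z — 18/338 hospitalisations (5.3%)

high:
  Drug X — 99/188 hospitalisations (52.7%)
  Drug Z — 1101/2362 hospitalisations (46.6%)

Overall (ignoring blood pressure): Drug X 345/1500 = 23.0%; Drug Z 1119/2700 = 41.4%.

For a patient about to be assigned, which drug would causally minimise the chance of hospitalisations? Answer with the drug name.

Drug Z is lower inside every blood pressure stratum but Drug X is lower in aggregate. Whether to stratify depends on how blood pressure relates to the drug.
The imbalance in blood pressure arose from how patients were allocated, not from anything the drug did; and blood pressure independently affects the outcome. The pooled gap is confounded — condition on blood pressure.
Within each level — low: 18.8% vs 5.3%; high: 52.7% vs 46.6% — Drug Z is lower every time.

Drug Z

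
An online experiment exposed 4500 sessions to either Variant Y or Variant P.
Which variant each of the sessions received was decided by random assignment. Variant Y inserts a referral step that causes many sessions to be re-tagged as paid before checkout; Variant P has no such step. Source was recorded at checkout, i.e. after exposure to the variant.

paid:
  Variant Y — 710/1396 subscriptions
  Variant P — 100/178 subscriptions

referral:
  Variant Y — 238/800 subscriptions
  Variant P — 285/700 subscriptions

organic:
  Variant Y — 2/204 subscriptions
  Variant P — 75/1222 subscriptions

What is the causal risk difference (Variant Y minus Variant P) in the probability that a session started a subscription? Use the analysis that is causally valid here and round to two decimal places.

Traffic source is downstream of the variant. One should not condition on a consequence of treatment, so the overall rates are the right comparison.
The causal difference is the pooled difference: 0.396 − 0.219 = +0.177.

+0.18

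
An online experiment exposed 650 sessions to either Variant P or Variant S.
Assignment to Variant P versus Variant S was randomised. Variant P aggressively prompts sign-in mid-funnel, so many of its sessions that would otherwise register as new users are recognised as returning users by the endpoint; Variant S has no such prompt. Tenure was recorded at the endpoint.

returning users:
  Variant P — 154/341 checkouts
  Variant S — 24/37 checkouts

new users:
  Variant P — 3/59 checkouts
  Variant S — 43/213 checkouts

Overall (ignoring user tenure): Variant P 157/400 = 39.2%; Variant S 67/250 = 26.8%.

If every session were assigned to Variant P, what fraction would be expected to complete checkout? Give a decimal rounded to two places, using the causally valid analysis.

0.39

User tenure is recorded after the variant and is itself shifted by it — it sits on the causal path from variant to outcome. Conditioning on a mediator would strip out part of the effect we want; the pooled comparison gives the total causal effect.
So P(outcome | do(Variant P)) is just the pooled rate for Variant P: 157/400 = 0.393.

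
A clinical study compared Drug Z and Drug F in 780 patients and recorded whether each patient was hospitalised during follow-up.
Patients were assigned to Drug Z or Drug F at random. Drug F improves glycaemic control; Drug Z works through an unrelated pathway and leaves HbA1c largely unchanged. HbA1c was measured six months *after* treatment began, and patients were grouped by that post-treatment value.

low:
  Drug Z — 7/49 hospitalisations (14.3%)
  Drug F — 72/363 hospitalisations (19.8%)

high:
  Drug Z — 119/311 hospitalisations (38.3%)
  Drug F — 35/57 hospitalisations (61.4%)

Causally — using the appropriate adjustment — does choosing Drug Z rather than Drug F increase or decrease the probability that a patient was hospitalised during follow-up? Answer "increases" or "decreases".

Drug Z is lower inside every HbA1c stratum but Drug F is lower in aggregate. Whether to stratify depends on how HbA1c relates to the drug.
HbA1c is recorded after the drug and is itself shifted by it — it sits on the causal path from drug to outcome. Conditioning on a mediator would strip out part of the effect we want; the pooled comparison gives the total causal effect.
Pooled: Drug Z 35.0% vs Drug F 25.5%; Drug F is lower overall.

increases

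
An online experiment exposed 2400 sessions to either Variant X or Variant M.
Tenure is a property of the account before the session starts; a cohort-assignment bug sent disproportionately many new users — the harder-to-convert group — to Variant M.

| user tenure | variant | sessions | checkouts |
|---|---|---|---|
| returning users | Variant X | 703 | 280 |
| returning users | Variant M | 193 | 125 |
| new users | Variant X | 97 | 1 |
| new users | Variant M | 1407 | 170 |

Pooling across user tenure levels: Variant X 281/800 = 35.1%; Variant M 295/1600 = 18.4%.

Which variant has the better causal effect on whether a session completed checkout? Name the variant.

Variant M

The imbalance in user tenure arose from how sessions were allocated, not from anything the variant did; and user tenure independently affects the outcome. The pooled gap is confounded — condition on user tenure.
Within each level — returning users: 39.8% vs 64.8%; new users: 1.0% vs 12.1% — Variant M is higher every time.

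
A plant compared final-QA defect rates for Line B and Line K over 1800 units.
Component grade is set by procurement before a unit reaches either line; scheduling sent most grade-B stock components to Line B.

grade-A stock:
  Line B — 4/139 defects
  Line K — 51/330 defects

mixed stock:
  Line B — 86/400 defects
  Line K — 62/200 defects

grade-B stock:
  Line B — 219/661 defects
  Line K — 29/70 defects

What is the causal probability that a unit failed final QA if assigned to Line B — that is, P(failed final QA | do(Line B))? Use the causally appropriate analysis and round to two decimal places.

Since component grade is a pre-existing factor (not a product of the line) and it affects the outcome on its own, it is a confounder. The stratified rates, not the pooled rate, identify the causal effect.
Standardising Line B to the population component grade mix: 0.261·4/139 + 0.333·86/400 + 0.406·219/661 = 0.214.

0.21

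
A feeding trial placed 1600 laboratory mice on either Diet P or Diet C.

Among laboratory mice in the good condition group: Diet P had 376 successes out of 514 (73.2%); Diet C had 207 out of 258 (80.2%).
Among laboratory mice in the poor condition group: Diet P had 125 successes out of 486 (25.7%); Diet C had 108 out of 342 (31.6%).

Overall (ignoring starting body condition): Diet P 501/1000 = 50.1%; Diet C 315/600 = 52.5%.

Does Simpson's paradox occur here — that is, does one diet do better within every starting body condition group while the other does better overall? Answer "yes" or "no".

no

Within each starting body condition level (good condition 73.2% vs 80.2%; poor condition 25.7% vs 31.6%), Diet C has the higher rate every time. Pooled: 50.1% vs 52.5% — Diet C has the higher rate overall. They agree.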